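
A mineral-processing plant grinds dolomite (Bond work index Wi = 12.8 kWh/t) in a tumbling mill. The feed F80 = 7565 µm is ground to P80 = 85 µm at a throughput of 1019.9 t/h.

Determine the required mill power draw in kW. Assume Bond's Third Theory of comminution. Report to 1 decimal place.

Bond: W = 10·Wi·(1/√P80 − 1/√F80)
W = 10·12.8·(1/√85 − 1/√7565) = 10·12.8·(0.096968) = 12.4119 kWh/t
Mill draw = 12.4119 × 1019.9 = 12658.9 kW

P = 12658.9 kW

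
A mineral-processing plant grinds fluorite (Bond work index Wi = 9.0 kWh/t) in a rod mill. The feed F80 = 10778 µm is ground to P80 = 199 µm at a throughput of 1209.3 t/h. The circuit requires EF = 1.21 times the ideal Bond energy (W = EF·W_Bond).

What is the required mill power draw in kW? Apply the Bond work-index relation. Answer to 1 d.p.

P = 8066.9 kW

W = 10·Wi·[P80^(−½) − F80^(−½)]
W = 10·9.0·(1/√199 − 1/√10778) = 10·9.0·(0.061256) = 5.5130 kWh/t
With EF = 1.21: W = 5.5130·1.21 = 6.6708 kWh/t
P_mill = W·ṁ = 6.6708·1209.3 = 8066.9 kW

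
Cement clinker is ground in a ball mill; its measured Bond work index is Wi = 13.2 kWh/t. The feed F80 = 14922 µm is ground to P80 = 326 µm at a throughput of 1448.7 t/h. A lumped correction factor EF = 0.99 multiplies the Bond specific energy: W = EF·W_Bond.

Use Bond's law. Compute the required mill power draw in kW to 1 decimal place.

W_Bond = 10·Wi·(1/√P₈₀ − 1/√F₈₀)
W = 10·13.2·(1/√326 − 1/√14922) = 10·13.2·(0.047199) = 6.2302 kWh/t
Corrected W = EF·W_Bond = 0.99·6.2302 = 6.1679 kWh/t
Mill draw = 6.1679 × 1448.7 = 8935.5 kW

P = 8935.5 kW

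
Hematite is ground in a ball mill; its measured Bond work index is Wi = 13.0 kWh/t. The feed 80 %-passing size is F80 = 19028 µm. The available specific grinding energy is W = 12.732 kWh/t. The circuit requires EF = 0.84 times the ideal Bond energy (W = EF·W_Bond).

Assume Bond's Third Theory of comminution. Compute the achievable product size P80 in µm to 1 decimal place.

P80 = 65.2 µm

W = 10 Wi (1/√P80 − 1/√F80)  [Bond]
W_Bond = W / EF = 12.732 / 0.84 = 15.1571 kWh/t
1/√P80 = 1/√F80 + W_Bond/(10·Wi)
  = 15.1571/(10·13.0) + 1/√19028 = 0.116593 + 0.007249 = 0.123843
P80 = (1/0.123843)² = 8.0748² = 65.20 µm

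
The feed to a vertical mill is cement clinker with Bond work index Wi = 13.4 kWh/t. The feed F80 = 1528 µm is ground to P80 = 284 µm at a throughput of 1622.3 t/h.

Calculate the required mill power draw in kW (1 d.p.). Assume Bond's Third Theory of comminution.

P = 7338.3 kW

W = 10·Wi·[P80^(−½) − F80^(−½)]
W = 10·13.4·(1/√284 − 1/√1528) = 10·13.4·(0.033757) = 4.5234 kWh/t
Power = W × throughput = 4.5234 kWh/t × 1622.3 t/h = 7338.3 kW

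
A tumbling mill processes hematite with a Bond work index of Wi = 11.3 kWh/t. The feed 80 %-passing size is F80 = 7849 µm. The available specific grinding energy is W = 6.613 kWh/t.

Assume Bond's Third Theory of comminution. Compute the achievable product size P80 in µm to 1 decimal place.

P80 = 205.2 µm

W = 10·Wi·[P80^(−½) − F80^(−½)]
P80^(−½) = W/(10 Wi) + F80^(−½)
  = 6.6130/(10·11.3) + 1/√7849 = 0.058522 + 0.011287 = 0.069809
P80 = (1/0.069809)² = 14.3247² = 205.20 µm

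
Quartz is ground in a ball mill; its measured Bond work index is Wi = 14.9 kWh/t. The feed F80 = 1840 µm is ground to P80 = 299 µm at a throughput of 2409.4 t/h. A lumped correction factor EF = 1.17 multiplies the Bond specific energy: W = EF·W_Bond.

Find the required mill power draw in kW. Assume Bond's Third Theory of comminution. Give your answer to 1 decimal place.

W = 10 Wi (1/√P80 − 1/√F80)  [Bond]
W = 10·14.9·(1/√299 − 1/√1840) = 10·14.9·(0.034519) = 5.1433 kWh/t
Apply correction: 5.1433 × 1.17 = 6.0177 kWh/t
P = W·T = 6.0177·2409.4 = 14499.0 kW

P = 14499.0 kW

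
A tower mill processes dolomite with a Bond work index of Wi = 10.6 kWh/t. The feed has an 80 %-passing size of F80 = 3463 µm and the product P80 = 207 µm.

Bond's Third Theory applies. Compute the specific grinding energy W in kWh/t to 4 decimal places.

W = 10·Wi·(P80^(-½) − F80^(-½))
1/√207 = 0.069505;  1/√3463 = 0.016993
W = 10·10.6·(0.069505 − 0.016993) = 5.5662 kWh/t

W = 5.5662 kWh/t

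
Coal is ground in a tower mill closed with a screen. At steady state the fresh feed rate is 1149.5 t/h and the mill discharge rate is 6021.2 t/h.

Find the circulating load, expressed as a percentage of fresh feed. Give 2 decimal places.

CL = 423.81 %

Mill node: discharge = fresh + recycle.
R = M − F = 6021.2 − 1149.5 = 4871.7 t/h
CL = 100·R/F = 100·4871.7/1149.5 = 423.81 %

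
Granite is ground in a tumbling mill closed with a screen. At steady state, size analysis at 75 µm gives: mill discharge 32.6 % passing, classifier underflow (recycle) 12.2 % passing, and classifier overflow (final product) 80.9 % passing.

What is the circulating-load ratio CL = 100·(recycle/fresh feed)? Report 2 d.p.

CL = 236.76 %

Balance %-passing 75 µm (r = R/F):
(1+r)d = ru + o → r = (o−d)/(d−u)
r = (80.9 − 32.6)/(32.6 − 12.2) = 48.3/20.4 = 2.3676
CL = 100·r = 236.76 %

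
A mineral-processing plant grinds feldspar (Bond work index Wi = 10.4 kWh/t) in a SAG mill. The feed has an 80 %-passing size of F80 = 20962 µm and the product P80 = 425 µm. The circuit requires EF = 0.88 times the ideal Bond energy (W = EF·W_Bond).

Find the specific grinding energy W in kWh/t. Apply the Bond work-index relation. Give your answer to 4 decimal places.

W = 10 Wi (1/√P80 − 1/√F80)  [Bond]
1/√425 = 0.048507;  1/√20962 = 0.006907
W = 10·10.4·(0.048507 − 0.006907) = 4.3264 kWh/t
Apply correction: 4.3264 × 0.88 = 3.8073 kWh/t

W = 3.8073 kWh/t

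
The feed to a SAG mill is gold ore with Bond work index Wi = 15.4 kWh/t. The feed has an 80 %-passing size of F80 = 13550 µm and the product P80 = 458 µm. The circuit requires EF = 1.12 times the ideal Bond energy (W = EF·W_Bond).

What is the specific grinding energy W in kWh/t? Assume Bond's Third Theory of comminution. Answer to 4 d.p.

W = 10 Wi (1/√P80 − 1/√F80)  [Bond]
1/√458 = 0.046727;  1/√13550 = 0.008591
W = 10·15.4·(0.046727 − 0.008591) = 5.8730 kWh/t
Apply correction: 5.8730 × 1.12 = 6.5777 kWh/t

W = 6.5777 kWh/t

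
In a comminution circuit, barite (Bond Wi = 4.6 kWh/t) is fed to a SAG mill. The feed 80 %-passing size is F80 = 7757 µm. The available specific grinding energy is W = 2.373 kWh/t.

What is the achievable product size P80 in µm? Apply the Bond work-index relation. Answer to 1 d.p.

P80 = 252.4 µm

W = 10·Wi·[P80^(−½) − F80^(−½)]
P80^(−½) = W/(10 Wi) + F80^(−½)
  = 2.3730/(10·4.6) + 1/√7757 = 0.051587 + 0.011354 = 0.062941
P80 = (1/0.062941)² = 15.8879² = 252.42 µm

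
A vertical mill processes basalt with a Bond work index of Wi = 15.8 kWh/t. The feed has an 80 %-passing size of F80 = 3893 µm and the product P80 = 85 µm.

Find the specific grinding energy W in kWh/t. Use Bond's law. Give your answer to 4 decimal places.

W_Bond = 10·Wi·(1/√P₈₀ − 1/√F₈₀)
1/√85 = 0.108465;  1/√3893 = 0.016027
W = 10·15.8·(0.108465 − 0.016027) = 14.6052 kWh/t

W = 14.6052 kWh/t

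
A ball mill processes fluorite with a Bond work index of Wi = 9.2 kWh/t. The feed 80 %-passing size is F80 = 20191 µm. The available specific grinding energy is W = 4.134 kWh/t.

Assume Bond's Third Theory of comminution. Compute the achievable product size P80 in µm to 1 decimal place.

P80 = 370.2 µm

Bond:  W = 10 Wi (1/√P − 1/√F)
P80^(−½) = W/(10 Wi) + F80^(−½)
  = 4.1340/(10·9.2) + 1/√20191 = 0.044935 + 0.007038 = 0.051972
P80 = (1/0.051972)² = 19.2410² = 370.22 µm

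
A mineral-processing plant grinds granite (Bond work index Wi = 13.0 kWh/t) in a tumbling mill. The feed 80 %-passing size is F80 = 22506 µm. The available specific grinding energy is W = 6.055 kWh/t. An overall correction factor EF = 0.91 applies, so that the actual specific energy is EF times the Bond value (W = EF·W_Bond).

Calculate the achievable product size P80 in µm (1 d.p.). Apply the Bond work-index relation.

W = 10·Wi·[P80^(−½) − F80^(−½)]
W_Bond = W / EF = 6.055 / 0.91 = 6.6538 kWh/t
⇒ 1/√P80 = W_Bond/(10 Wi) + 1/√F80
  = 6.6538/(10·13.0) + 1/√22506 = 0.051183 + 0.006666 = 0.057849
P80 = (1/0.057849)² = 17.2863² = 298.82 µm

P80 = 298.8 µm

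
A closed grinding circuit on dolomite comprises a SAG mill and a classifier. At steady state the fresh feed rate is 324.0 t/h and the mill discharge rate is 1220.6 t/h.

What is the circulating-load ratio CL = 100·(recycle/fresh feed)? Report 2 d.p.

Discharge = new feed + return, hence
R = M − F = 1220.6 − 324.0 = 896.6 t/h
CL = 100·R/F = 100·896.6/324.0 = 276.73 %

CL = 276.73 %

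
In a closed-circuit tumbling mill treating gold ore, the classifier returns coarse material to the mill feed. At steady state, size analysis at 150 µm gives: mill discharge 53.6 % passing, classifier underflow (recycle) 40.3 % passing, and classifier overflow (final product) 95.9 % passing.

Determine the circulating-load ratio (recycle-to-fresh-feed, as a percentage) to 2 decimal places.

Mass balance on the −150 µm fraction:
d + r·d = r·u + o → r(d−u) = o−d
r = (95.9 − 53.6)/(53.6 − 40.3) = 42.3/13.3 = 3.1805
CL = 100·r = 318.05 %

CL = 318.05 %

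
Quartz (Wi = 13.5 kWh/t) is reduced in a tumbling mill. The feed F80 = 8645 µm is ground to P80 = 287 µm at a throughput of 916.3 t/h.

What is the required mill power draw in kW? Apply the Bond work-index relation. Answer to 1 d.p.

W = 10 Wi / √P80 − 10 Wi / √F80
W = 10·13.5·(1/√287 − 1/√8645) = 10·13.5·(0.048273) = 6.5168 kWh/t
P = W·T = 6.5168·916.3 = 5971.4 kW

P = 5971.4 kW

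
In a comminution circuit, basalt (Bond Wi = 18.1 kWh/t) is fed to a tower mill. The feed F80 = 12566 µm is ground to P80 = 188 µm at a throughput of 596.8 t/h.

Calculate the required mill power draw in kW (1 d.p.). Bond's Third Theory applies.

W = 10·Wi·[P80^(−½) − F80^(−½)]
W = 10·18.1·(1/√188 − 1/√12566) = 10·18.1·(0.064012) = 11.5861 kWh/t
Mill draw = 11.5861 × 596.8 = 6914.6 kW

P = 6914.6 kW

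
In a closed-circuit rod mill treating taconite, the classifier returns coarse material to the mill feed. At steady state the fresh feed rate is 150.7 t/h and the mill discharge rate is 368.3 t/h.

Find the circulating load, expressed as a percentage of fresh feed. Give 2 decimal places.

CL = 144.39 %

M = F + R at steady state, so:
R = M − F = 368.3 − 150.7 = 217.6 t/h
CL = 100·R/F = 100·217.6/150.7 = 144.39 %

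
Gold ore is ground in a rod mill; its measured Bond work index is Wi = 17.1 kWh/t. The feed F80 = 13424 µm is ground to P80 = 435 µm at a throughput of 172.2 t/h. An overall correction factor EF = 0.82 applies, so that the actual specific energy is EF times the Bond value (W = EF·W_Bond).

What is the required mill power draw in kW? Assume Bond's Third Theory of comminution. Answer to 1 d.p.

Bond:  W = 10 Wi (1/√P − 1/√F)
W = 10·17.1·(1/√435 − 1/√13424) = 10·17.1·(0.039315) = 6.7229 kWh/t
With EF = 0.82: W = 6.7229·0.82 = 5.5128 kWh/t
P_mill = W·ṁ = 5.5128·172.2 = 949.3 kW

P = 949.3 kW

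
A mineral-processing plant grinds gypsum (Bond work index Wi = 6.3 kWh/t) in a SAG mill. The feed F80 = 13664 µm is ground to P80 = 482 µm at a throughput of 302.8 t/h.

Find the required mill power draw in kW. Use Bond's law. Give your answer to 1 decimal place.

P = 705.7 kW

W_Bond = 10·Wi·(1/√P₈₀ − 1/√F₈₀)
W = 10·6.3·(1/√482 − 1/√13664) = 10·6.3·(0.036994) = 2.3306 kWh/t
P = W·T = 2.3306·302.8 = 705.7 kW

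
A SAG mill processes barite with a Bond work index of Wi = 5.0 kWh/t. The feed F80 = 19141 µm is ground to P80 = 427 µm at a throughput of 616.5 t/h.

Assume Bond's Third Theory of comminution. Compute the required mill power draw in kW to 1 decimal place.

W = 10·Wi·(P80^(-½) − F80^(-½))
W = 10·5.0·(1/√427 − 1/√19141) = 10·5.0·(0.041165) = 2.0583 kWh/t
P_mill = W·ṁ = 2.0583·616.5 = 1268.9 kW

P = 1268.9 kW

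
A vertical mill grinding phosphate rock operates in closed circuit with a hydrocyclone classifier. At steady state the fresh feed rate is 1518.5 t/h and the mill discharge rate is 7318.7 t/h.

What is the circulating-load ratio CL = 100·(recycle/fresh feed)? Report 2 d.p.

Discharge = new feed + return, hence
R = M − F = 7318.7 − 1518.5 = 5800.2 t/h
CL = 100·R/F = 100·5800.2/1518.5 = 381.97 %

CL = 381.97 %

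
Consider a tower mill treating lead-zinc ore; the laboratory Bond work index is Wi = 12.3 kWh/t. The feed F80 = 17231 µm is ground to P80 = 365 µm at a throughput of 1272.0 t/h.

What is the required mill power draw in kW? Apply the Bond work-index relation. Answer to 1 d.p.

P = 6997.4 kW

W = 10 Wi / √P80 − 10 Wi / √F80
W = 10·12.3·(1/√365 − 1/√17231) = 10·12.3·(0.044724) = 5.5011 kWh/t
P = W·T = 5.5011·1272.0 = 6997.4 kW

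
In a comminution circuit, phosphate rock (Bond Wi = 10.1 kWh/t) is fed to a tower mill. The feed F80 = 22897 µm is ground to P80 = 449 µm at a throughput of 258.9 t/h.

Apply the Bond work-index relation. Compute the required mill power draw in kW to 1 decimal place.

P = 1061.2 kW

W = 10 Wi (P80^-0.5 − F80^-0.5)
W = 10·10.1·(1/√449 − 1/√22897) = 10·10.1·(0.040584) = 4.0990 kWh/t
P = W·T = 4.0990·258.9 = 1061.2 kW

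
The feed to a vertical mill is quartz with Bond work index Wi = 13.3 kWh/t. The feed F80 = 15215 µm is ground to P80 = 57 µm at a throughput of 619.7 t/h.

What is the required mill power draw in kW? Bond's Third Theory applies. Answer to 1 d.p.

P = 10248.6 kW

W = 10 Wi (1/√P80 − 1/√F80)  [Bond]
W = 10·13.3·(1/√57 − 1/√15215) = 10·13.3·(0.124346) = 16.5380 kWh/t
Mill draw = 16.5380 × 619.7 = 10248.6 kW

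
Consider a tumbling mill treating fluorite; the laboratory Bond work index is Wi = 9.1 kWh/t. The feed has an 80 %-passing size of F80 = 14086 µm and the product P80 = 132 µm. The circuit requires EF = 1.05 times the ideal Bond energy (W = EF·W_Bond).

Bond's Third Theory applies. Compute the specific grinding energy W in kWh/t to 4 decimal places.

W = 7.5115 kWh/t

W = 10 Wi (P80^-0.5 − F80^-0.5)
1/√132 = 0.087039;  1/√14086 = 0.008426
W = 10·9.1·(0.087039 − 0.008426) = 7.1538 kWh/t
With EF = 1.05: W = 7.1538·1.05 = 7.5115 kWh/t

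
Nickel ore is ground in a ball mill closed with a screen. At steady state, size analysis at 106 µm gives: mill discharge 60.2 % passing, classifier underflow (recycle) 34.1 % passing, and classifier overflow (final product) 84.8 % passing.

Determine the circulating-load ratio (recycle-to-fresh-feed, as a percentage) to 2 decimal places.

Balance %-passing 106 µm (r = R/F):
Fd + Rd = Ru + Fo ⇒ R/F = (o−d)/(d−u)
r = (84.8 − 60.2)/(60.2 − 34.1) = 24.6/26.1 = 0.9425
CL = 100·r = 94.25 %

CL = 94.25 %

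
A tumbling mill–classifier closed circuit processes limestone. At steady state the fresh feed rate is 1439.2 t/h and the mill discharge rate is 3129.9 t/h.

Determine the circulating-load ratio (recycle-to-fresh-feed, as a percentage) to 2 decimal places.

CL = 117.47 %

Discharge = new feed + return, hence
R = M − F = 3129.9 − 1439.2 = 1690.7 t/h
CL = 100·R/F = 100·1690.7/1439.2 = 117.47 %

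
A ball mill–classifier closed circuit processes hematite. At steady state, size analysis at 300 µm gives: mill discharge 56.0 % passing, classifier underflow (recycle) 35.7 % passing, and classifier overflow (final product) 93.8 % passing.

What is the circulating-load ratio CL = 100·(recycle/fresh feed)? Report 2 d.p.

CL = 186.21 %

Two-product formula at 300 µm:
Fd + Rd = Ru + Fo ⇒ R/F = (o−d)/(d−u)
r = (93.8 − 56.0)/(56.0 − 35.7) = 37.8/20.3 = 1.8621
CL = 100·r = 186.21 %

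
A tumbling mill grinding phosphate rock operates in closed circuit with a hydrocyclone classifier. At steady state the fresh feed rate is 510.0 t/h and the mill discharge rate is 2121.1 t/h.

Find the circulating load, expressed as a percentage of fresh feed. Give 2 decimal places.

M = F + R at steady state, so:
R = M − F = 2121.1 − 510.0 = 1611.1 t/h
CL = 100·R/F = 100·1611.1/510.0 = 315.90 %

CL = 315.90 %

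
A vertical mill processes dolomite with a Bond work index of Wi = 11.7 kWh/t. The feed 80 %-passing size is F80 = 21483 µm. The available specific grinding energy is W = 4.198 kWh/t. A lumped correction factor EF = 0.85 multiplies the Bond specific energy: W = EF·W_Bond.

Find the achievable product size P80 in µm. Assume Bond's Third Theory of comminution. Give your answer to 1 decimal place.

P80 = 415.9 µm

W = 10 Wi (P80^-0.5 − F80^-0.5)
W_Bond = W / EF = 4.198 / 0.85 = 4.9388 kWh/t
⇒ 1/√P80 = W_Bond/(10 Wi) + 1/√F80
  = 4.9388/(10·11.7) + 1/√21483 = 0.042212 + 0.006823 = 0.049035
P80 = (1/0.049035)² = 20.3937² = 415.90 µm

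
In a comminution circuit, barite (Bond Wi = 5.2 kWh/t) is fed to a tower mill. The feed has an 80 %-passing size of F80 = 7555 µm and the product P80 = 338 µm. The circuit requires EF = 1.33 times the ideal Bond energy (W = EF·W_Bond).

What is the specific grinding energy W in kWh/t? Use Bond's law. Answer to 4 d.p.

W_Bond = 10·Wi·(1/√P₈₀ − 1/√F₈₀)
1/√338 = 0.054393;  1/√7555 = 0.011505
W = 10·5.2·(0.054393 − 0.011505) = 2.2302 kWh/t
Apply correction: 2.2302 × 1.33 = 2.9661 kWh/t

W = 2.9661 kWh/t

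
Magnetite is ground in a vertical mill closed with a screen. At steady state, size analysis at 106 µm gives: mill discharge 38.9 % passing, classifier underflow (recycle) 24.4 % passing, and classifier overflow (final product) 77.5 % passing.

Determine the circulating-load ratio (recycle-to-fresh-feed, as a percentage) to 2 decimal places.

Balance %-passing 106 µm (r = R/F):
Fd + Rd = Ru + Fo ⇒ R/F = (o−d)/(d−u)
r = (77.5 − 38.9)/(38.9 − 24.4) = 38.6/14.5 = 2.6621
CL = 100·r = 266.21 %

CL = 266.21 %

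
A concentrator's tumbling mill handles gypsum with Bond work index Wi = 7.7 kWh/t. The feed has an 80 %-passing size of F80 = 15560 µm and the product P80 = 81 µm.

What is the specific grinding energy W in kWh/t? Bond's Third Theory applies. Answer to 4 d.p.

W = 7.9383 kWh/t

W = 10 Wi (P80^-0.5 − F80^-0.5)
1/√81 = 0.111111;  1/√15560 = 0.008017
W = 10·7.7·(0.111111 − 0.008017) = 7.9383 kWh/t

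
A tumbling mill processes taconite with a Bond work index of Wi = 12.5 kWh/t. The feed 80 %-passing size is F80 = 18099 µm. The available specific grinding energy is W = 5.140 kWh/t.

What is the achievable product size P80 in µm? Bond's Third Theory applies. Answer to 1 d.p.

Bond:  W = 10 Wi (1/√P − 1/√F)
P80^-0.5 = F80^-0.5 + W/(10 Wi)
  = 5.1400/(10·12.5) + 1/√18099 = 0.041120 + 0.007433 = 0.048553
P80 = (1/0.048553)² = 20.5960² = 424.19 µm

P80 = 424.2 µm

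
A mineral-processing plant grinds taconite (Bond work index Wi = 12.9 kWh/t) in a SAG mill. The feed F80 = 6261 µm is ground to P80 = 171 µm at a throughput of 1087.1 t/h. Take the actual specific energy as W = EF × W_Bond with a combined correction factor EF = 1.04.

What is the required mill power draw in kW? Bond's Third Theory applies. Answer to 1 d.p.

P = 9309.9 kW

W = 10 Wi (P80^-0.5 − F80^-0.5)
W = 10·12.9·(1/√171 − 1/√6261) = 10·12.9·(0.063834) = 8.2346 kWh/t
Corrected W = EF·W_Bond = 1.04·8.2346 = 8.5640 kWh/t
Mill draw = 8.5640 × 1087.1 = 9309.9 kW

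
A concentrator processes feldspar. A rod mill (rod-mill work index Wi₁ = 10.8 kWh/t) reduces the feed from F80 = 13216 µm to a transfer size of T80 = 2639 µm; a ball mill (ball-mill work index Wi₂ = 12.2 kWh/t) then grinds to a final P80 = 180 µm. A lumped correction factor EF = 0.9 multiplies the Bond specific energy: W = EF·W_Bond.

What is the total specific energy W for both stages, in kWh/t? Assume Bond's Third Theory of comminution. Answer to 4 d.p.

W = 7.0932 kWh/t

W = 10 Wi (1/√P80 − 1/√F80)  [Bond]
Stage 1 (13216→2639 µm, Wi₁=10.8): W₁ = 10·10.8·(0.019466 − 0.008699) = 1.1629 kWh/t
Stage 2 (2639→180 µm, Wi₂=12.2): W₂ = 10·12.2·(0.074536 − 0.019466) = 6.7185 kWh/t
W = W₁ + W₂ = 1.1629 + 6.7185 = 7.8814 kWh/t
W_actual = 0.9 × 7.8814 = 7.0932 kWh/t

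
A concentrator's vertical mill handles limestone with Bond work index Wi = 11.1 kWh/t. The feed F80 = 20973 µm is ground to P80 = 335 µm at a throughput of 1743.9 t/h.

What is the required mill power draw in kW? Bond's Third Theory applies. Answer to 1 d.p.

W = 10·Wi·(P80^(-½) − F80^(-½))
W = 10·11.1·(1/√335 − 1/√20973) = 10·11.1·(0.047731) = 5.2981 kWh/t
P = W·T = 5.2981·1743.9 = 9239.4 kW

P = 9239.4 kW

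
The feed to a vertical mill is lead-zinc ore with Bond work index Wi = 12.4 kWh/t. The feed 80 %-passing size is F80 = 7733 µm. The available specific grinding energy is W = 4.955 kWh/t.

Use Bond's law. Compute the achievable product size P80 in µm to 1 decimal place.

W = 10·Wi·(P80^(-½) − F80^(-½))
⇒ 1/√P80 = W/(10 Wi) + 1/√F80
  = 4.9550/(10·12.4) + 1/√7733 = 0.039960 + 0.011372 = 0.051331
P80 = (1/0.051331)² = 19.4813² = 379.52 µm

P80 = 379.5 µm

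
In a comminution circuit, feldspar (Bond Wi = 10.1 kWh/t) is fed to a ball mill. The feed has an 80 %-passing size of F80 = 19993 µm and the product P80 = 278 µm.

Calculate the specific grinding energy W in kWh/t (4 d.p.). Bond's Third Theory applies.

W = 5.3433 kWh/t

W = 10 Wi (1/√P80 − 1/√F80)  [Bond]
1/√278 = 0.059976;  1/√19993 = 0.007072
W = 10·10.1·(0.059976 − 0.007072) = 5.3433 kWh/t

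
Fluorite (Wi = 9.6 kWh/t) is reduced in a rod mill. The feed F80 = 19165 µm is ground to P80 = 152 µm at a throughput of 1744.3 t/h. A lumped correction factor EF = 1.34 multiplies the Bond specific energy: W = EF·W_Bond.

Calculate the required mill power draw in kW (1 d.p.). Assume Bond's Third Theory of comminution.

P = 16579.3 kW

W_Bond = 10·Wi·(1/√P₈₀ − 1/√F₈₀)
W = 10·9.6·(1/√152 − 1/√19165) = 10·9.6·(0.073887) = 7.0932 kWh/t
With EF = 1.34: W = 7.0932·1.34 = 9.5049 kWh/t
P = W·T = 9.5049·1744.3 = 16579.3 kW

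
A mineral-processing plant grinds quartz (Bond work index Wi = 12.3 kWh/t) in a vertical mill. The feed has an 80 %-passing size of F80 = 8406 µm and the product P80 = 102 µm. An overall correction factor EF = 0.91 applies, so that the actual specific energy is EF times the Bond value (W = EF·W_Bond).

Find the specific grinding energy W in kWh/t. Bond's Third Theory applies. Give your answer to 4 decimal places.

W = 9.8619 kWh/t

W_Bond = 10·Wi·(1/√P₈₀ − 1/√F₈₀)
1/√102 = 0.099015;  1/√8406 = 0.010907
W = 10·12.3·(0.099015 − 0.010907) = 10.8373 kWh/t
W_actual = 0.91 × 10.8373 = 9.8619 kWh/t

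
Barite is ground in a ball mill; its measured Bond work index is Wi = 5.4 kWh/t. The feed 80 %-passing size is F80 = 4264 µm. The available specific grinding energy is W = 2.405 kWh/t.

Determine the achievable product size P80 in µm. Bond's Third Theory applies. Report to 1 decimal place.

P80 = 279.2 µm

W = 10 Wi (P80^-0.5 − F80^-0.5)
⇒ 1/√P80 = W/(10·Wi) + 1/√F80
  = 2.4050/(10·5.4) + 1/√4264 = 0.044537 + 0.015314 = 0.059851
P80 = (1/0.059851)² = 16.7081² = 279.16 µm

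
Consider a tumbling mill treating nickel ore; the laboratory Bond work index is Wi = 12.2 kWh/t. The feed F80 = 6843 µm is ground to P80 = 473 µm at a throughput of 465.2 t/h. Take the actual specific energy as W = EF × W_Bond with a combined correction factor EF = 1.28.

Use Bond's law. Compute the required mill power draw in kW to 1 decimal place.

P = 2462.1 kW

W_Bond = 10·Wi·(1/√P₈₀ − 1/√F₈₀)
W = 10·12.2·(1/√473 − 1/√6843) = 10·12.2·(0.033891) = 4.1348 kWh/t
Corrected W = EF·W_Bond = 1.28·4.1348 = 5.2925 kWh/t
Mill draw = 5.2925 × 465.2 = 2462.1 kW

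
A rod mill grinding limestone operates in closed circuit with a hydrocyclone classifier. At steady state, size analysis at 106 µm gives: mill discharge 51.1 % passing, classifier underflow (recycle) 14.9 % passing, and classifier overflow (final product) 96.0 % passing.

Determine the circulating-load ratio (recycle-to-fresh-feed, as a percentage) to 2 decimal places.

Mass balance on the −106 µm fraction:
(1+r)·d = r·u + o ⇒ r = (o−d)/(d−u)
r = (96.0 − 51.1)/(51.1 − 14.9) = 44.9/36.2 = 1.2403
CL = 100·r = 124.03 %

CL = 124.03 %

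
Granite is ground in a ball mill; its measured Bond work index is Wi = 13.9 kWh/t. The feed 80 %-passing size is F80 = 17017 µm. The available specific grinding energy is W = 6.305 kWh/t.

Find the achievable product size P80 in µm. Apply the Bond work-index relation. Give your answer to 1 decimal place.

Bond:  W = 10 Wi (1/√P − 1/√F)
P80^(−½) = W/(10 Wi) + F80^(−½)
  = 6.3050/(10·13.9) + 1/√17017 = 0.045360 + 0.007666 = 0.053026
P80 = (1/0.053026)² = 18.8588² = 355.66 µm

P80 = 355.7 µm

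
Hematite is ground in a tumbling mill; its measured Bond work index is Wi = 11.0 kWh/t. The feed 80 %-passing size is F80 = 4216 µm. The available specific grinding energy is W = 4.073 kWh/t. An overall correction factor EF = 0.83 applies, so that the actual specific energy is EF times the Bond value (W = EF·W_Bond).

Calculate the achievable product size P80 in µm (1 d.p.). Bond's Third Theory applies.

P80 = 277.7 µm

W_Bond = 10·Wi·(1/√P₈₀ − 1/√F₈₀)
W_Bond = W / EF = 4.073 / 0.83 = 4.9072 kWh/t
1/√P80 = 1/√F80 + W_Bond/(10·Wi)
  = 4.9072/(10·11.0) + 1/√4216 = 0.044611 + 0.015401 = 0.060012
P80 = (1/0.060012)² = 16.6633² = 277.66 µm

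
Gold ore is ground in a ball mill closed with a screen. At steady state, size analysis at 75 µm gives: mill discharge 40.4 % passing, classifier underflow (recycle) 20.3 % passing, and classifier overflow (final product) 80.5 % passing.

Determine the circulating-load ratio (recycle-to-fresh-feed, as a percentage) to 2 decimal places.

Classifier node, passing 75 µm:
r = (o − d)/(d − u)
r = (80.5 − 40.4)/(40.4 − 20.3) = 40.1/20.1 = 1.9950
CL = 100·r = 199.50 %

CL = 199.50 %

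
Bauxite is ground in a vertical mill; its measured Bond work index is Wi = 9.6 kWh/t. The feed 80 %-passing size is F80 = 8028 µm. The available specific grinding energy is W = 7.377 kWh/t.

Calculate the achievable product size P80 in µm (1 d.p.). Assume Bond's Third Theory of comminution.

P80 = 129.1 µm

W = 10 Wi (P80^-0.5 − F80^-0.5)
P80^(−½) = W/(10 Wi) + F80^(−½)
  = 7.3770/(10·9.6) + 1/√8028 = 0.076844 + 0.011161 = 0.088005
P80 = (1/0.088005)² = 11.3630² = 129.12 µm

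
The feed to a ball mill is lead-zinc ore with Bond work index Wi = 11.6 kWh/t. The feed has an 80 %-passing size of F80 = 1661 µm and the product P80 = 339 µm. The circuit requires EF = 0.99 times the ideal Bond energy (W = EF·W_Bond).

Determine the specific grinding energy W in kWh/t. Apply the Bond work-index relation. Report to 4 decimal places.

W_Bond = 10·Wi·(1/√P₈₀ − 1/√F₈₀)
1/√339 = 0.054313;  1/√1661 = 0.024537
W = 10·11.6·(0.054313 − 0.024537) = 3.4540 kWh/t
W_actual = 0.99 × 3.4540 = 3.4195 kWh/t

W = 3.4195 kWh/t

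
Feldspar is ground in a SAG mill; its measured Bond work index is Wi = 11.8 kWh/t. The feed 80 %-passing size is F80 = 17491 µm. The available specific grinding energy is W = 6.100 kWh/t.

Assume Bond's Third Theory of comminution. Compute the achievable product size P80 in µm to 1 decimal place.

P80 = 284.8 µm

W = 10 Wi (1/√P80 − 1/√F80)  [Bond]
⇒ 1/√P80 = W/(10 Wi) + 1/√F80
  = 6.1000/(10·11.8) + 1/√17491 = 0.051695 + 0.007561 = 0.059256
P80 = (1/0.059256)² = 16.8759² = 284.80 µm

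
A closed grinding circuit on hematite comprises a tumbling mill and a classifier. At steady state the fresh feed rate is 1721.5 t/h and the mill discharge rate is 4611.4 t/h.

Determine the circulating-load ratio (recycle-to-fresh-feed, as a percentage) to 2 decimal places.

CL = 167.87 %

M = F + R at steady state, so:
R = M − F = 4611.4 − 1721.5 = 2889.9 t/h
CL = 100·R/F = 100·2889.9/1721.5 = 167.87 %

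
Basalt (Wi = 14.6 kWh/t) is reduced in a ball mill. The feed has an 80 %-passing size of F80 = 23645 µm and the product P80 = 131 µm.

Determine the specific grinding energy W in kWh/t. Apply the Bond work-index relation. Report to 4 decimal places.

W = 11.8066 kWh/t

Bond:  W = 10 Wi (1/√P − 1/√F)
1/√131 = 0.087370;  1/√23645 = 0.006503
W = 10·14.6·(0.087370 − 0.006503) = 11.8066 kWh/t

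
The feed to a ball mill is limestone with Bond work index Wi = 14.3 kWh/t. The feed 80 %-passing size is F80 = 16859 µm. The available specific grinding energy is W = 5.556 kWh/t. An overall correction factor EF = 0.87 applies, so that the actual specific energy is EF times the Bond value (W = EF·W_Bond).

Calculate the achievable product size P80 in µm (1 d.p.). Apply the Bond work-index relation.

W = 10 Wi (P80^-0.5 − F80^-0.5)
W_Bond = W / EF = 5.556 / 0.87 = 6.3862 kWh/t
⇒ 1/√P80 = W_Bond/(10·Wi) + 1/√F80
  = 6.3862/(10·14.3) + 1/√16859 = 0.044659 + 0.007702 = 0.052360
P80 = (1/0.052360)² = 19.0984² = 364.75 µm

P80 = 364.7 µm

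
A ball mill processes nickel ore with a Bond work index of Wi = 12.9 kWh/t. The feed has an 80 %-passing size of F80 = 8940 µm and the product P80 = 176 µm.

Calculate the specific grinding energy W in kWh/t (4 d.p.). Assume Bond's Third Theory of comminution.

W = 8.3594 kWh/t

W = 10·Wi·(P80^(-½) − F80^(-½))
1/√176 = 0.075378;  1/√8940 = 0.010576
W = 10·12.9·(0.075378 − 0.010576) = 8.3594 kWh/t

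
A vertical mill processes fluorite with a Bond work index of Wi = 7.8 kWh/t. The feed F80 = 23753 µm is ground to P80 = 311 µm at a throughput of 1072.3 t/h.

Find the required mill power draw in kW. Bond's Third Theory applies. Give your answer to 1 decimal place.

P = 4200.1 kW

W_Bond = 10·Wi·(1/√P₈₀ − 1/√F₈₀)
W = 10·7.8·(1/√311 − 1/√23753) = 10·7.8·(0.050216) = 3.9169 kWh/t
Power = W × throughput = 3.9169 kWh/t × 1072.3 t/h = 4200.1 kW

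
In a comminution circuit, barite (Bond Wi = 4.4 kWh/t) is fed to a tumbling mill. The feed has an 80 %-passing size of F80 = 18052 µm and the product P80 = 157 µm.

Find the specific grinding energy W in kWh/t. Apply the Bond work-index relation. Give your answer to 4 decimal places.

Bond: W = 10·Wi·(1/√P80 − 1/√F80)
1/√157 = 0.079809;  1/√18052 = 0.007443
W = 10·4.4·(0.079809 − 0.007443) = 3.1841 kWh/t

W = 3.1841 kWh/t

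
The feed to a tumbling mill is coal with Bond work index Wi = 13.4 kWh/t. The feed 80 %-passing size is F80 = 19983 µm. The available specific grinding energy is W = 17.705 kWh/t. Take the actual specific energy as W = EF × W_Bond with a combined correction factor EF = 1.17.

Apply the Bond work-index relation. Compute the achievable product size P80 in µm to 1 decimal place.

P80 = 69.4 µm

W = 10 Wi / √P80 − 10 Wi / √F80
W_Bond = W / EF = 17.705 / 1.17 = 15.1325 kWh/t
P80^(−½) = W_Bond/(10 Wi) + F80^(−½)
  = 15.1325/(10·13.4) + 1/√19983 = 0.112929 + 0.007074 = 0.120003
P80 = (1/0.120003)² = 8.3331² = 69.44 µm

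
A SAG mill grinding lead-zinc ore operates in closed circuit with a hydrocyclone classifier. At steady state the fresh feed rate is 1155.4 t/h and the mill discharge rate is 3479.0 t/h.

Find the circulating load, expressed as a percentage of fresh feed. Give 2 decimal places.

Discharge = new feed + return, hence
R = M − F = 3479.0 − 1155.4 = 2323.6 t/h
CL = 100·R/F = 100·2323.6/1155.4 = 201.11 %

CL = 201.11 %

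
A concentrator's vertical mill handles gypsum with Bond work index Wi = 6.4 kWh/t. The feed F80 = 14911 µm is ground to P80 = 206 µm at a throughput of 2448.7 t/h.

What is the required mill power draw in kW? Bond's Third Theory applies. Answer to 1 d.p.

P = 9635.6 kW

W = 10·Wi·[P80^(−½) − F80^(−½)]
W = 10·6.4·(1/√206 − 1/√14911) = 10·6.4·(0.061484) = 3.9350 kWh/t
P = W·T = 3.9350·2448.7 = 9635.6 kW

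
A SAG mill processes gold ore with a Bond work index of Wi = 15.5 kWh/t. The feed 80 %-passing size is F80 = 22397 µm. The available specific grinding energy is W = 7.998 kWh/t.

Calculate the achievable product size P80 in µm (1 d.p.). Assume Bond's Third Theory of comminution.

W = 10 Wi (P80^-0.5 − F80^-0.5)
1/√P80 = 1/√F80 + W/(10·Wi)
  = 7.9980/(10·15.5) + 1/√22397 = 0.051600 + 0.006682 = 0.058282
P80 = (1/0.058282)² = 17.1580² = 294.40 µm

P80 = 294.4 µm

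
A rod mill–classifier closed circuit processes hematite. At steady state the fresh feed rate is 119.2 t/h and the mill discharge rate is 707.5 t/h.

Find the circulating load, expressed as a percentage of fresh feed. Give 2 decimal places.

Discharge = new feed + return, hence
R = M − F = 707.5 − 119.2 = 588.3 t/h
CL = 100·R/F = 100·588.3/119.2 = 493.54 %

CL = 493.54 %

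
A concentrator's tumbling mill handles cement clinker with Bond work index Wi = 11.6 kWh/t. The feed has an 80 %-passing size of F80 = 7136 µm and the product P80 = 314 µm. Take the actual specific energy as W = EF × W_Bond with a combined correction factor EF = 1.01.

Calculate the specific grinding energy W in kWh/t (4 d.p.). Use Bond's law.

W = 10 Wi / √P80 − 10 Wi / √F80
1/√314 = 0.056433;  1/√7136 = 0.011838
W = 10·11.6·(0.056433 − 0.011838) = 5.1731 kWh/t
Corrected W = EF·W_Bond = 1.01·5.1731 = 5.2248 kWh/t

W = 5.2248 kWh/t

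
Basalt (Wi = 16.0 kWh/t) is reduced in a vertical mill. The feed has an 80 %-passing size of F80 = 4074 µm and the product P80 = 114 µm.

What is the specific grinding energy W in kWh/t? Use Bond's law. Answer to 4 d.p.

W = 10·Wi·(P80^(-½) − F80^(-½))
1/√114 = 0.093659;  1/√4074 = 0.015667
W = 10·16.0·(0.093659 − 0.015667) = 12.4786 kWh/t

W = 12.4786 kWh/t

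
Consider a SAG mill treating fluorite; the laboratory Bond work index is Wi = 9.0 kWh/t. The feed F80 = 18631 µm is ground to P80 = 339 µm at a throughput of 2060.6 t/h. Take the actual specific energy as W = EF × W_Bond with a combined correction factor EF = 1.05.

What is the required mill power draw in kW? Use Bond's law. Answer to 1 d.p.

P = 9149.5 kW

W_Bond = 10·Wi·(1/√P₈₀ − 1/√F₈₀)
W = 10·9.0·(1/√339 − 1/√18631) = 10·9.0·(0.046986) = 4.2288 kWh/t
With EF = 1.05: W = 4.2288·1.05 = 4.4402 kWh/t
P_mill = W·ṁ = 4.4402·2060.6 = 9149.5 kW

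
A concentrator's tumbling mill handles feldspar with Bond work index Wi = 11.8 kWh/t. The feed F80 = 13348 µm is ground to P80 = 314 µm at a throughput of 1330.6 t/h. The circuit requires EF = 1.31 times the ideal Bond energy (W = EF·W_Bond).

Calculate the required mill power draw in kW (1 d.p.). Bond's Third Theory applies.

W = 10·Wi·(P80^(-½) − F80^(-½))
W = 10·11.8·(1/√314 − 1/√13348) = 10·11.8·(0.047778) = 5.6378 kWh/t
With EF = 1.31: W = 5.6378·1.31 = 7.3855 kWh/t
Power = W × throughput = 7.3855 kWh/t × 1330.6 t/h = 9827.1 kW

P = 9827.1 kW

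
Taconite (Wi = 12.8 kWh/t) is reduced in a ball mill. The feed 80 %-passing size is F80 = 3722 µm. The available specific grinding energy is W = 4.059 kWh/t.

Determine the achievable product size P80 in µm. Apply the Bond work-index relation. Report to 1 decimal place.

W = 10 Wi / √P80 − 10 Wi / √F80
1/√P80 = 1/√F80 + W/(10·Wi)
  = 4.0590/(10·12.8) + 1/√3722 = 0.031711 + 0.016391 = 0.048102
P80 = (1/0.048102)² = 20.7891² = 432.19 µm

P80 = 432.2 µm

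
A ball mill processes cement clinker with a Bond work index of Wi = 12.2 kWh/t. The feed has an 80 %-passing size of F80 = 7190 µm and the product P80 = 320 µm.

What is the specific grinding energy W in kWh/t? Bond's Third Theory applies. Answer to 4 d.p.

W = 10 Wi (P80^-0.5 − F80^-0.5)
1/√320 = 0.055902;  1/√7190 = 0.011793
W = 10·12.2·(0.055902 − 0.011793) = 5.3812 kWh/t

W = 5.3812 kWh/t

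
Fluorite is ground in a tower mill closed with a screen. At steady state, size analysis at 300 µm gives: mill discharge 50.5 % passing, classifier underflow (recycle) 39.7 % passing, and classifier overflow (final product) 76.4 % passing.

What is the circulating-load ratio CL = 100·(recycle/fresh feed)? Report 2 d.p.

Classifier node, passing 300 µm:
(1+r)·d = r·u + o ⇒ r = (o−d)/(d−u)
r = (76.4 − 50.5)/(50.5 − 39.7) = 25.9/10.8 = 2.3981
CL = 100·r = 239.81 %

CL = 239.81 %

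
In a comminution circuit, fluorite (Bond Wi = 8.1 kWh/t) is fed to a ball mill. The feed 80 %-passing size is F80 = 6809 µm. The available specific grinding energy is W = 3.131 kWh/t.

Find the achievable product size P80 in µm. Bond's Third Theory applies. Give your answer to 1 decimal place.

W_Bond = 10·Wi·(1/√P₈₀ − 1/√F₈₀)
P80^(−½) = W/(10 Wi) + F80^(−½)
  = 3.1310/(10·8.1) + 1/√6809 = 0.038654 + 0.012119 = 0.050773
P80 = (1/0.050773)² = 19.6955² = 387.91 µm

P80 = 387.9 µm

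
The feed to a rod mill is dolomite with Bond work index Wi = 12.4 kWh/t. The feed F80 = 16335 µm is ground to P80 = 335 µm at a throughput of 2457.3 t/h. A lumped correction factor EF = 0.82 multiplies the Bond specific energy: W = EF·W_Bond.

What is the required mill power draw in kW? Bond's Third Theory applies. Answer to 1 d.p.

W = 10·Wi·[P80^(−½) − F80^(−½)]
W = 10·12.4·(1/√335 − 1/√16335) = 10·12.4·(0.046812) = 5.8046 kWh/t
With EF = 0.82: W = 5.8046·0.82 = 4.7598 kWh/t
Power = W × throughput = 4.7598 kWh/t × 2457.3 t/h = 11696.3 kW

P = 11696.3 kW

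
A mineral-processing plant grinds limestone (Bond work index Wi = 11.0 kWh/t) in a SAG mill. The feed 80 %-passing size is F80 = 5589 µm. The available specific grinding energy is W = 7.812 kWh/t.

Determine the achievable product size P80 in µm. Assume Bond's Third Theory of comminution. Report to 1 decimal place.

P80 = 140.4 µm

W = 10 Wi (1/√P80 − 1/√F80)  [Bond]
⇒ 1/√P80 = W/(10·Wi) + 1/√F80
  = 7.8120/(10·11.0) + 1/√5589 = 0.071018 + 0.013376 = 0.084394
P80 = (1/0.084394)² = 11.8491² = 140.40 µm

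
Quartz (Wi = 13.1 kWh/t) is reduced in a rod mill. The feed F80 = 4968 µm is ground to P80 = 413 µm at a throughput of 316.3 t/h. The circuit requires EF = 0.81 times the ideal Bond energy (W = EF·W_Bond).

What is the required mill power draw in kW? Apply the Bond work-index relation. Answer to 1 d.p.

W = 10 Wi / √P80 − 10 Wi / √F80
W = 10·13.1·(1/√413 − 1/√4968) = 10·13.1·(0.035019) = 4.5875 kWh/t
W_actual = 0.81 × 4.5875 = 3.7159 kWh/t
Power = W × throughput = 3.7159 kWh/t × 316.3 t/h = 1175.3 kW

P = 1175.3 kW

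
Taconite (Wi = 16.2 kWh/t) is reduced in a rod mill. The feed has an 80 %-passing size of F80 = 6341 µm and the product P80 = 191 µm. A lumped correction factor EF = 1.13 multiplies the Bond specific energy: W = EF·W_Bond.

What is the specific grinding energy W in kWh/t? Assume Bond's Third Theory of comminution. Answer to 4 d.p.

W = 10.9469 kWh/t

W = 10 Wi (P80^-0.5 − F80^-0.5)
1/√191 = 0.072357;  1/√6341 = 0.012558
W = 10·16.2·(0.072357 − 0.012558) = 9.6875 kWh/t
Corrected W = EF·W_Bond = 1.13·9.6875 = 10.9469 kWh/t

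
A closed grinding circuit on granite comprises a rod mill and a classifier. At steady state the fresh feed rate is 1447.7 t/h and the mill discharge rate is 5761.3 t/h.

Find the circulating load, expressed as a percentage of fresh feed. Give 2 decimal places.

CL = 297.96 %

Steady state: M = F + R.
R = M − F = 5761.3 − 1447.7 = 4313.6 t/h
CL = 100·R/F = 100·4313.6/1447.7 = 297.96 %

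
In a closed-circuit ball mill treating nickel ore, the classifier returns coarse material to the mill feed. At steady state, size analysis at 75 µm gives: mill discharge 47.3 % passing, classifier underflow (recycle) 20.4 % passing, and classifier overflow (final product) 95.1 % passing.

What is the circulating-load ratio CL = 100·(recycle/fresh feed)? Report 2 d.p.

Mass balance on the −75 µm fraction:
r = (o − d)/(d − u)
r = (95.1 − 47.3)/(47.3 − 20.4) = 47.8/26.9 = 1.7770
CL = 100·r = 177.70 %

CL = 177.70 %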